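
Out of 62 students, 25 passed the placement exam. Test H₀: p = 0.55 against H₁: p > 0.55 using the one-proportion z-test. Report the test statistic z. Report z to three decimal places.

With x = 25 successes in n = 62, p̂ = 0.40323.
SE₀ = √(0.55·0.45/62) = 0.063182.
z = (0.40323 − 0.55)/0.063182 = -0.14677/0.063182 = -2.323.

z = -2.323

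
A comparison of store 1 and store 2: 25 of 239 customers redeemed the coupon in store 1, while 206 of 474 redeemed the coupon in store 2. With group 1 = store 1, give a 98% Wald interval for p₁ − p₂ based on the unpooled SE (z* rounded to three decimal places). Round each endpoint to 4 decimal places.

(-0.4002, -0.2598)

p̂₁ = 25/239 = 0.10460, p̂₂ = 206/474 = 0.43460; p̂₁ − p̂₂ = -0.33000.
Unpooled SE = √(p̂₁(1−p̂₁)/n₁ + p̂₂(1−p̂₂)/n₂) = √(0.000391886 + 0.000518402) = 0.030171.
For 98% confidence, z* = 2.326. Margin of error = 0.07018.
Interval: -0.33000 ± 0.07018 → (-0.4002, -0.2598).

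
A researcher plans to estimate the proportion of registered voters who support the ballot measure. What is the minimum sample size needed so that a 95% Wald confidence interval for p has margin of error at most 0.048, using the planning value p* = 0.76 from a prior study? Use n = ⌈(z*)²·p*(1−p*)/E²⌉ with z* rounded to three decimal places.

For 95% confidence, z* = 1.960.
p*(1−p*) = 0.1824.
(z*)²·p*(1−p*)/E² = 3.841600·0.1824/0.002304 = 304.127.
⌈304.127⌉ = 305.

n = 305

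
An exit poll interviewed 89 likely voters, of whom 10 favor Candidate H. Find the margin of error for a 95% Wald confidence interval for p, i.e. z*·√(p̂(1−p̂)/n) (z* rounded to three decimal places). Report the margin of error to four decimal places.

Sample proportion p̂ = 10/89 = 0.11236.
SE(p̂) = √(0.11236·0.88764/89) = 0.033476.
The 95% critical value is z* = 1.960.
So ME = 0.0656.

ME = 0.0656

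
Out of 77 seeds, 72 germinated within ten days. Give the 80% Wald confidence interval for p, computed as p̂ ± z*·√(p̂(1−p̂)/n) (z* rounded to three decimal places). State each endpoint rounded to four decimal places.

(0.8991, 0.9711)

Sample proportion p̂ = 72/77 = 0.93506.
SE(p̂) = √(0.93506·0.06494/77) = 0.028081.
z* = 1.282 at the 80% level.
Margin of error: 1.282 × 0.028081 = 0.03600.
Interval: 0.93506 ± 0.03600 → (0.8991, 0.9711).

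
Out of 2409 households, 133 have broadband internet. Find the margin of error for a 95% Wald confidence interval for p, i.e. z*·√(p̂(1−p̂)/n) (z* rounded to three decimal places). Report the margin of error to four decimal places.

p̂ = 133/2409 = 0.05521.
SE(p̂) = √(0.05521·0.94479/2409) = 0.004653.
The 95% critical value is z* = 1.960.
ME = 1.960·0.004653 = 0.0091.

ME = 0.0091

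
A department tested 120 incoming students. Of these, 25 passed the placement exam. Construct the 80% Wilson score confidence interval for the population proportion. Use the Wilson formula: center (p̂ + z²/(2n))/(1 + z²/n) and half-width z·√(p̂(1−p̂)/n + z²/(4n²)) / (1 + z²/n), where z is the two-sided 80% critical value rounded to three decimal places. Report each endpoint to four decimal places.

p̂ = 25/120 = 0.20833; z = 1.282, so z² = 1.643524.
1 + z²/n = 1.013696.
Adjusted center: (0.20833 + z²/(2n))/1.013696 = 0.21227.
Radicand: p̂(1−p̂)/n + z²/(4n²) = 0.001374421 + 0.000028533 = 0.001402954.
Half-width = 1.282·√0.001402954/1.013696 = 0.04737.
CI: 0.21227 ± 0.04737 = (0.1649, 0.2596).

(0.1649, 0.2596)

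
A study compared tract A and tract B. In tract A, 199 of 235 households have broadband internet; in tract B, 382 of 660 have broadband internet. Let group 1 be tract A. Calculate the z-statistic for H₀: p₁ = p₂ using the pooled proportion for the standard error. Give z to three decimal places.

z = 7.393

Sample proportions: p̂₁ = 199/235 = 0.84681 and p̂₂ = 382/660 = 0.57879.
Pooled p̂ = (199+382)/(235+660) = 581/895 = 0.64916.
Pooled SE = √[0.2277507·0.00577047] ≈ 0.036252.
z = 0.26802/0.036252 = 7.393.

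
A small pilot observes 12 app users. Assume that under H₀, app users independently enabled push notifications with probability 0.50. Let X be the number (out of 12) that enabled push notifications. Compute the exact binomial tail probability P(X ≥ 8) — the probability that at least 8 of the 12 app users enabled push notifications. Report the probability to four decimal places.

P = 0.1938

X ~ Binomial(n=12, p=0.50).
P(X ≥ 8) = Σ_{j=8}^{12} C(12,j)·0.50^j·0.50^{12−j}.
= 0.120850 + 0.053711 + 0.016113 + 0.002930 + 0.000244 = 0.1938.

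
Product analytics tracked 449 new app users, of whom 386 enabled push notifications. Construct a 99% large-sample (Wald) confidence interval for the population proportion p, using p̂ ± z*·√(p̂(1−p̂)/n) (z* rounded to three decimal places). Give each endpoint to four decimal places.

Sample proportion p̂ = 386/449 = 0.85969.
SE(p̂) = √(0.85969·0.14031/449) = 0.016391.
z* = 2.576 at the 99% level.
Margin = 2.576·0.016391 = 0.04222.
So the interval runs from 0.8175 to 0.9019.

(0.8175, 0.9019)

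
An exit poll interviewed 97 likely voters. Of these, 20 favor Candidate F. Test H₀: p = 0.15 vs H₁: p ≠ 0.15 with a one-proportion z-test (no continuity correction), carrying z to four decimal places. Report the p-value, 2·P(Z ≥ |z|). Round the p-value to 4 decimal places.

Sample proportion p̂ = 20/97 = 0.20619.
Under H₀, SE = √(p₀(1−p₀)/n) = √(0.15·0.85/97) = √0.001314433 = 0.036255.
z = (p̂ − p₀)/SE = (20/97 − 0.15)/0.036255 ≈ 1.5497.
From the standard normal, 2·P(Z ≥ |z|) = 0.1212.

p-value = 0.1212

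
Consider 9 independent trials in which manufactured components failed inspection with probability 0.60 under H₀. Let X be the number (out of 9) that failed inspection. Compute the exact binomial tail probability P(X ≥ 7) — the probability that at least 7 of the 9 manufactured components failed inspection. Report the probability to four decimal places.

X ~ Binomial(n=9, p=0.60).
P(X ≥ 7) = C(9,7)·0.60^7·0.40^2 + C(9,8)·0.60^8·0.40^1 + C(9,9)·0.60^9·0.40^0.
= 0.161243 + 0.060466 + 0.010078 = 0.2318.

P = 0.2318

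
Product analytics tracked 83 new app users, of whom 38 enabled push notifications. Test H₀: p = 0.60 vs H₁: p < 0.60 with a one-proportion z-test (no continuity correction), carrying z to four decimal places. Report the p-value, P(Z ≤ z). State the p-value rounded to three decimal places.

p̂ = 38/83 = 0.45783.
Null standard error: √(0.60·0.40/83) = √0.002891566 = 0.053773.
z = (p̂ − p₀)/SE = (38/83 − 0.60)/0.053773 ≈ -2.6439.
From the standard normal, P(Z ≤ z) = 0.004.

p-value = 0.004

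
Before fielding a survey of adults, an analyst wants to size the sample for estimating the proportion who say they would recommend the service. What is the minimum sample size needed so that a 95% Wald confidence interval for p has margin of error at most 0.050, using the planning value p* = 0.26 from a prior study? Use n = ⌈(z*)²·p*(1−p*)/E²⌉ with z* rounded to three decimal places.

The 95% critical value is z* = 1.960.
p*(1−p*) = 0.26·0.74 = 0.1924.
Required n before rounding: 3.841600 × 0.1924 / 0.050² = 295.650.
⌈295.650⌉ = 296.

n = 296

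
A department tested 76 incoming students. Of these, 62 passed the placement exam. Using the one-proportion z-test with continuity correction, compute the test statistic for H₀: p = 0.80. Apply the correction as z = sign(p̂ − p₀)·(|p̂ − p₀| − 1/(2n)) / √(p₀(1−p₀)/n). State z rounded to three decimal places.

Sample proportion p̂ = 62/76 = 0.81579. p̂ − p₀ = 0.015789.
Continuity correction 1/(2n) = 1/152 = 0.006579.
Corrected numerator: |0.015789| − 0.006579 = 0.009210.
Under H₀, SE = √(p₀(1−p₀)/n) = √(0.80·0.20/76) = √0.002105263 = 0.045883.
z = (+)0.009210/0.045883 = 0.201.

z = 0.201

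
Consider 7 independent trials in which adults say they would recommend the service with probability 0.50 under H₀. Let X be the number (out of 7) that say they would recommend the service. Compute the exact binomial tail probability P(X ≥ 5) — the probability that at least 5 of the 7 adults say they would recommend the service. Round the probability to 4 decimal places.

X is binomial with n = 7 and p = 0.50.
P(X ≥ 5) = C(7,5)·0.50^5·0.50^2 + C(7,6)·0.50^6·0.50^1 + C(7,7)·0.50^7·0.50^0.
= 0.164062 + 0.054688 + 0.007812 = 0.2266.

P = 0.2266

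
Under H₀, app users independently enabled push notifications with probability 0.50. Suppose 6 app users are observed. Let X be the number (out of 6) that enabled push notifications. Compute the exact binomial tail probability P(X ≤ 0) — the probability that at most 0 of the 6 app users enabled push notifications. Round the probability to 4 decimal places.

X ~ Binomial(n=6, p=0.50).
P(X ≤ 0) = C(6,0)·0.50^0·0.50^6.
= 0.015625 = 0.0156.

P = 0.0156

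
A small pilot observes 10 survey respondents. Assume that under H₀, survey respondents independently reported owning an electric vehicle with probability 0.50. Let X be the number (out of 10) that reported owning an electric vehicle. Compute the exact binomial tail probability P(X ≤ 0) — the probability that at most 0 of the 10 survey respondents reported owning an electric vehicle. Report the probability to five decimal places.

P = 0.00098

X ~ Binomial(n=10, p=0.50).
P(X ≤ 0) = C(10,0)·0.50^0·0.50^10.
= 0.000977 = 0.00098.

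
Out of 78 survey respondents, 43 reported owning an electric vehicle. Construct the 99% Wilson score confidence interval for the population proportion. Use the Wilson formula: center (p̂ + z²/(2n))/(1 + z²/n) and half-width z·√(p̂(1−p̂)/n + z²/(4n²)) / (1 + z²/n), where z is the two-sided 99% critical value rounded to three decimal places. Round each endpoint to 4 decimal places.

p̂ = 43/78 = 0.55128; z = 2.576, so z² = 6.635776.
1 + z²/n = 1.085074.
Center = (0.55128 + 0.042537)/1.085074 = 0.54726.
Radicand: p̂(1−p̂)/n + z²/(4n²) = 0.003171412 + 0.000272673 = 0.003444085.
Half-width = z·√(radicand)/denom = 2.576·0.058686/1.085074 = 0.13932.
So the interval runs from 0.4079 to 0.6866.

(0.4079, 0.6866)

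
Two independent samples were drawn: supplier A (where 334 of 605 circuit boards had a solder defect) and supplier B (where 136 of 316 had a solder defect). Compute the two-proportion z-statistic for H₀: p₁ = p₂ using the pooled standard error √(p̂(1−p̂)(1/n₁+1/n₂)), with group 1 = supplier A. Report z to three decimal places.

z = 3.507

Sample proportions: p̂₁ = 334/605 = 0.55207 and p̂₂ = 136/316 = 0.43038.
Pooling: p̂ = 470/921 = 0.51031.
SE = √[p̂(1−p̂)(1/n₁+1/n₂)] = √[0.51031·0.48969·(1/605+1/316)] ≈ 0.034697.
z = (p̂₁ − p̂₂)/SE = (0.55207 − 0.43038)/0.034697 = 0.12169/0.034697 = 3.507.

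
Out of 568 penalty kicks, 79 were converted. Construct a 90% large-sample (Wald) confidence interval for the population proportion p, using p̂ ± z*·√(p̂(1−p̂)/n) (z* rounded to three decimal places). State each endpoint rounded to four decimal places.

(0.1152, 0.1630)

The sample proportion is 79/568 = 0.13908.
SE = √(p̂(1−p̂)/n) = √(0.119740/568) = 0.014519.
For 90% confidence, z* = 1.645.
Margin of error: 1.645 × 0.014519 = 0.02388.
CI: 0.13908 ± 0.02388 = (0.1152, 0.1630).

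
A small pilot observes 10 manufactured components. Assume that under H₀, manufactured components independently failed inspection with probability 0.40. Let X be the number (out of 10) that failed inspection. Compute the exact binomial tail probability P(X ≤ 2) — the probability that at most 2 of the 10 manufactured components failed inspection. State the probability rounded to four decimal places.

P = 0.1673

X is binomial with n = 10 and p = 0.40.
P(X ≤ 2) = C(10,0)·0.40^0·0.60^10 + C(10,1)·0.40^1·0.60^9 + C(10,2)·0.40^2·0.60^8.
= 0.006047 + 0.040311 + 0.120932 = 0.1673.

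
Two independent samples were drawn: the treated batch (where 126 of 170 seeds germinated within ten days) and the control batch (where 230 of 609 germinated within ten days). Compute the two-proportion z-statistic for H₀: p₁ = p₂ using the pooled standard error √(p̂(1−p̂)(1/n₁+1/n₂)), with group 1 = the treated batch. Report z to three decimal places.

z = 8.412

Sample proportions: p̂₁ = 126/170 = 0.74118 and p̂₂ = 230/609 = 0.37767.
Pooling: p̂ = 356/779 = 0.45700.
SE = √[p̂(1−p̂)(1/n₁+1/n₂)] = √[0.45700·0.54300·(1/170+1/609)] ≈ 0.043211.
z = 0.36351/0.043211 = 8.412.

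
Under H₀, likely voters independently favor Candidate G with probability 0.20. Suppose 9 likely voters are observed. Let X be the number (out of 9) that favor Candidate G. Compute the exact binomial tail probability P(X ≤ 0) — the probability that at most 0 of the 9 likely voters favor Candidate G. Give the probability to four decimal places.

P = 0.1342

X ~ Binomial(n=9, p=0.20).
P(X ≤ 0) = C(9,0)·0.20^0·0.80^9.
= 0.134218 = 0.1342.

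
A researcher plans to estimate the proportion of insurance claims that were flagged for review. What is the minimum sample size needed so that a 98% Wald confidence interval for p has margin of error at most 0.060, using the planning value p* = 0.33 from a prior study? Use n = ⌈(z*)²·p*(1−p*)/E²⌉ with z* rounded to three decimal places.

z* = 2.326 at the 98% level.
p*(1−p*) = 0.33·0.67 = 0.2211.
(z*)²·p*(1−p*)/E² = 5.410276·0.2211/0.003600 = 332.281.
⌈332.281⌉ = 333.

n = 333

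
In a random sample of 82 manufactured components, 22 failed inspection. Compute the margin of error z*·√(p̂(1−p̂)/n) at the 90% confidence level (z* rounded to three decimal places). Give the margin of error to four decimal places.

ME = 0.0805

With x = 22 successes in n = 82, p̂ = 0.26829.
SE = √(p̂(1−p̂)/n) = √(0.196312/82) = 0.048929.
For 90% confidence, z* = 1.645.
Margin of error = z*·SE = 1.645 × 0.048929 = 0.0805.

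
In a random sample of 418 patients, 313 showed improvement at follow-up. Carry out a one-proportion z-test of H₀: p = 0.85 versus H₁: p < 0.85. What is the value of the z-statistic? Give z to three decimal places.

z = -5.794

The sample proportion is 313/418 = 0.74880.
Under H₀, SE = √(p₀(1−p₀)/n) = √(0.85·0.15/418) = √0.000305024 = 0.017465.
z = (p̂ − p₀)/SE = (0.74880 − 0.85)/0.017465 = -5.794.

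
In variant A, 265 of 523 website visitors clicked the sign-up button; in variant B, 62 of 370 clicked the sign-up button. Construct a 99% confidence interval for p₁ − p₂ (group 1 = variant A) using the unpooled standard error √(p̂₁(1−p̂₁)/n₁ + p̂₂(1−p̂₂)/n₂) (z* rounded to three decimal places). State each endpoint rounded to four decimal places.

(0.2638, 0.4144)

p̂₁ = 265/523 = 0.50669, p̂₂ = 62/370 = 0.16757; p̂₁ − p̂₂ = 0.33912.
SE = √(0.000477926 + 0.000376996) = √0.000854922 = 0.029239.
For 99% confidence, z* = 2.576. Margin = 2.576·0.029239 = 0.07532.
CI: 0.33912 ± 0.07532 = (0.2638, 0.4144).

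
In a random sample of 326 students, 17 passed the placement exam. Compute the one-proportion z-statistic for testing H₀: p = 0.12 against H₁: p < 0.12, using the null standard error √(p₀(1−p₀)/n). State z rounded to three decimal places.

z = -3.770

The sample proportion is 17/326 = 0.05215.
SE₀ = √(0.12·0.88/326) = 0.017998.
Test statistic: z = -0.06785/0.017998 = -3.770.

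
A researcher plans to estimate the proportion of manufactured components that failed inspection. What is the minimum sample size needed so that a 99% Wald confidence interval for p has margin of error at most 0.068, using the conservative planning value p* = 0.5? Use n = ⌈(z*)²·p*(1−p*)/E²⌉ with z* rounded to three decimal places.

n = 359

For 99% confidence, z* = 2.576.
p*(1−p*) = 0.2500.
(z*)²·p*(1−p*)/E² = 6.635776·0.2500/0.004624 = 358.768.
Rounding up, n = 359.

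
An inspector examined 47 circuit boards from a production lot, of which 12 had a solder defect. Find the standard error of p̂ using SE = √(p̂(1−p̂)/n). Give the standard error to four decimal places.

The sample proportion is 12/47 = 0.25532.
p̂(1−p̂) = 0.190132.
SE = √(0.190132/47) = √0.004045362 = 0.0636.

SE = 0.0636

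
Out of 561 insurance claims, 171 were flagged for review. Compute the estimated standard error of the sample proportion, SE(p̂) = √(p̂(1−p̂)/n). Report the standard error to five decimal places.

Sample proportion p̂ = 171/561 = 0.30481.
p̂(1−p̂) = 0.211901.
SE = √(0.211901/561) = 0.01944.

SE = 0.01944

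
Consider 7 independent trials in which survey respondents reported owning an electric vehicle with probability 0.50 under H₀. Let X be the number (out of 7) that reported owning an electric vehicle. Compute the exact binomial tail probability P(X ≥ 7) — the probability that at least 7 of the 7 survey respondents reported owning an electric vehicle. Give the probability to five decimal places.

X is binomial with n = 7 and p = 0.50.
P(X ≥ 7) = C(7,7)·0.50^7·0.50^0.
= 0.007812 = 0.00781.

P = 0.00781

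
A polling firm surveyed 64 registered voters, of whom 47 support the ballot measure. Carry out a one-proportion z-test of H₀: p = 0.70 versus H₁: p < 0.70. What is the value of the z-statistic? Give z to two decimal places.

z = 0.60

Sample proportion p̂ = 47/64 = 0.73438.
Under H₀, SE = √(p₀(1−p₀)/n) = √(0.70·0.30/64) = √0.003281250 = 0.057282.
z = (p̂ − p₀)/SE = (0.73438 − 0.70)/0.057282 = 0.60.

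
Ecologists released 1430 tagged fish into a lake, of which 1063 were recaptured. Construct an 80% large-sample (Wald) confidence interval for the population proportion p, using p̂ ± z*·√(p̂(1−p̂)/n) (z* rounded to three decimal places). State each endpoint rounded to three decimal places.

(0.729, 0.758)

With x = 1063 successes in n = 1430, p̂ = 0.74336.
Standard error of p̂: √(0.190778/1430) = √0.000133411 = 0.011550.
The 80% critical value is z* = 1.282.
Margin of error: 1.282 × 0.011550 = 0.01481.
CI: 0.74336 ± 0.01481 = (0.729, 0.758).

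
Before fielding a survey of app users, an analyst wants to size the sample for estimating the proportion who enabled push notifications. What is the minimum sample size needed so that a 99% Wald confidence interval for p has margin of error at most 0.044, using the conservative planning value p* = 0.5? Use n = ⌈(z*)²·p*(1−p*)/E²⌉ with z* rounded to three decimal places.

The 99% critical value is z* = 2.576.
p*(1−p*) = 0.2500.
Required n before rounding: 6.635776 × 0.2500 / 0.044² = 856.893.
⌈856.893⌉ = 857.

n = 857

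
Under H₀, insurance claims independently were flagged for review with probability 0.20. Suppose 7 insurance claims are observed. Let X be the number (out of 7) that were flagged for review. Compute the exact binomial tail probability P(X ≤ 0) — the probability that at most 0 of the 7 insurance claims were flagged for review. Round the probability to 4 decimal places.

P = 0.2097

X is binomial with n = 7 and p = 0.20.
P(X ≤ 0) = C(7,0)·0.20^0·0.80^7.
= 0.209715 = 0.2097.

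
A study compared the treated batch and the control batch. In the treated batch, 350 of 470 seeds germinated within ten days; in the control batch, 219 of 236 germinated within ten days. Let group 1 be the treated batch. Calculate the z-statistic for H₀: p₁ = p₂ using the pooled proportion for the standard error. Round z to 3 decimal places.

Sample proportions: p̂₁ = 350/470 = 0.74468 and p̂₂ = 219/236 = 0.92797.
Pooling: p̂ = 569/706 = 0.80595.
Pooled SE = √[0.1563952·0.00636495] ≈ 0.031551.
z = (p̂₁ − p̂₂)/SE = (0.74468 − 0.92797)/0.031551 = -0.18329/0.031551 = -5.809.

z = -5.809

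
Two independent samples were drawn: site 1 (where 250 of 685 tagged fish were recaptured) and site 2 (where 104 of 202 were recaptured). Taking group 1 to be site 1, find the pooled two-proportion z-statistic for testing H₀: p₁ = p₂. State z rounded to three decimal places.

p̂₁ = 250/685 = 0.36496, p̂₂ = 104/202 = 0.51485.
Pooling: p̂ = 354/887 = 0.39910.
SE = √[p̂(1−p̂)(1/n₁+1/n₂)] = √[0.39910·0.60090·(1/685+1/202)] ≈ 0.039209.
z = -0.14989/0.039209 = -3.823.

z = -3.823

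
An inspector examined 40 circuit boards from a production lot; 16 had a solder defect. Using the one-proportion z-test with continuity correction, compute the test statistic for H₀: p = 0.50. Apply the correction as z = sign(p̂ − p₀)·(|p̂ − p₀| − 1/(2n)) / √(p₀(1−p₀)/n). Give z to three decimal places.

Sample proportion p̂ = 16/40 = 0.40000. p̂ − p₀ = -0.100000.
1/(2n) = 0.012500.
Corrected numerator: |-0.100000| − 0.012500 = 0.087500.
Under H₀, SE = √(p₀(1−p₀)/n) = √(0.50·0.50/40) = √0.006250000 = 0.079057.
z = (−)0.087500/0.079057 = -1.107.

z = -1.107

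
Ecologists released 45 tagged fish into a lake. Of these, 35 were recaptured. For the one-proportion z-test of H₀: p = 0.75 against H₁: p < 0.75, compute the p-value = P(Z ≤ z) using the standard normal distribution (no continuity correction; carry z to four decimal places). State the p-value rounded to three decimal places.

The sample proportion is 35/45 = 0.77778.
SE₀ = √(0.75·0.25/45) = 0.064550.
Test statistic (full precision, shown to 4 dp): z = (35/45 − 0.75)/SE₀ ≈ 0.4303.
p-value = P(Z ≤ z) with z = 0.4303 → 0.667.

p-value = 0.667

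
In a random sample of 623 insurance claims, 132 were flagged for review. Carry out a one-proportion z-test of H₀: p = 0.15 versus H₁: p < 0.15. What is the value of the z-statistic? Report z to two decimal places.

z = 4.33

The sample proportion is 132/623 = 0.21188.
Under H₀, SE = √(p₀(1−p₀)/n) = √(0.15·0.85/623) = √0.000204655 = 0.014306.
z = (0.21188 − 0.15)/0.014306 = 0.06188/0.014306 = 4.33.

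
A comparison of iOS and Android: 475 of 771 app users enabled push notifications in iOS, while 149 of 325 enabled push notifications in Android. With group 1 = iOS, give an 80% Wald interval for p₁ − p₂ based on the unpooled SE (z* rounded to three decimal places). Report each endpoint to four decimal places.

(0.1157, 0.1996)

p̂₁ = 475/771 = 0.61608, p̂₂ = 149/325 = 0.45846; p̂₁ − p̂₂ = 0.15762.
Unpooled SE = √(p̂₁(1−p̂₁)/n₁ + p̂₂(1−p̂₂)/n₂) = √(0.000306777 + 0.000763922) = 0.032722.
For 80% confidence, z* = 1.282. Margin of error = 0.04195.
Interval: 0.15762 ± 0.04195 → (0.1157, 0.1996).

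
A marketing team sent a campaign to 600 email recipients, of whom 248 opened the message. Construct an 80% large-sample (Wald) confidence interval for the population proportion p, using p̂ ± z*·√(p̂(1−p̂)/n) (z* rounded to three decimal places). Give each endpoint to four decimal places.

(0.3876, 0.4391)

p̂ = 248/600 = 0.41333.
SE(p̂) = √(0.41333·0.58667/600) = 0.020103.
z* = 1.282 at the 80% level.
Margin = 1.282·0.020103 = 0.02577.
So the interval runs from 0.3876 to 0.4391.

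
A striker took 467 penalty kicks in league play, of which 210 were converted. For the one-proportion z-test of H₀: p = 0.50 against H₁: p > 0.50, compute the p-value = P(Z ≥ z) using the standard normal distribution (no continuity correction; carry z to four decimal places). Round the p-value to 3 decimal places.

p-value = 0.985

Sample proportion p̂ = 210/467 = 0.44968.
Under H₀, SE = √(p₀(1−p₀)/n) = √(0.50·0.50/467) = √0.000535332 = 0.023137.
z = (p̂ − p₀)/SE = (210/467 − 0.50)/0.023137 ≈ -2.1749.
p-value = P(Z ≥ z) with z = -2.1749 → 0.985.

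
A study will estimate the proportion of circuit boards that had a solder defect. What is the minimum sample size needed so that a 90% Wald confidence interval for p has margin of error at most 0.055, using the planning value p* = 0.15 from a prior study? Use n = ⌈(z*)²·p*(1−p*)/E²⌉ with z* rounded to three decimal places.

z* = 1.645 at the 90% level.
p*(1−p*) = 0.1275.
(z*)²·p*(1−p*)/E² = 2.706025·0.1275/0.003025 = 114.056.
Rounding up, n = 115.

n = 115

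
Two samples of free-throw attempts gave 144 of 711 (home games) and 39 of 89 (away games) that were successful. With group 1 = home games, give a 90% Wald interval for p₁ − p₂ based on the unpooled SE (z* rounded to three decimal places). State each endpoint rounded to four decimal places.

p̂₁ = 0.20253, p̂₂ = 0.43820, so the observed difference is -0.23567.
Unpooled SE = √(p̂₁(1−p̂₁)/n₁ + p̂₂(1−p̂₂)/n₂) = √(0.000227163 + 0.002766079) = 0.054711.
The 90% critical value is z* = 1.645. Margin of error = 0.09000.
CI: -0.23567 ± 0.09000 = (-0.3257, -0.1457).

(-0.3257, -0.1457)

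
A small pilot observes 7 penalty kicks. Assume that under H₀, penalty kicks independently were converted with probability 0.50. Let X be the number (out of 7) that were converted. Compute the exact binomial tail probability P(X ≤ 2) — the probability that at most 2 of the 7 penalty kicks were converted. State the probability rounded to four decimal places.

X is binomial with n = 7 and p = 0.50.
P(X ≤ 2) = C(7,0)·0.50^0·0.50^7 + C(7,1)·0.50^1·0.50^6 + C(7,2)·0.50^2·0.50^5.
= 0.007812 + 0.054688 + 0.164062 = 0.2266.

P = 0.2266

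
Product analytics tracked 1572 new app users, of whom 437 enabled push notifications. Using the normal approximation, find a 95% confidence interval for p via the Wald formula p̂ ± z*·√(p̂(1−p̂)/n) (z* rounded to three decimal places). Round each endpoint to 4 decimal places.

(0.2558, 0.3001)

p̂ = 437/1572 = 0.27799.
Standard error of p̂: √(0.200711/1572) = √0.000127679 = 0.011300.
z* = 1.960 at the 95% level.
Margin of error: 1.960 × 0.011300 = 0.02215.
Interval: 0.27799 ± 0.02215 → (0.2558, 0.3001).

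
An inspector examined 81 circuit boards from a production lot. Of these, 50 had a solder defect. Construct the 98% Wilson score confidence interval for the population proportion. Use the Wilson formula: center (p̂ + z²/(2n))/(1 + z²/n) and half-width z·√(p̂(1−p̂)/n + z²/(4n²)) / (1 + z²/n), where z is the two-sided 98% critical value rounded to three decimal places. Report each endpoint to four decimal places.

p̂ = 50/81 = 0.61728; z = 2.326, so z² = 5.410276.
Denominator 1 + z²/n = 1 + 5.410276/81 = 1.066794.
Adjusted center: (0.61728 + z²/(2n))/1.066794 = 0.60994.
Radicand: p̂(1−p̂)/n + z²/(4n²) = 0.002916598 + 0.000206153 = 0.003122751.
Half-width = z·√(radicand)/denom = 2.326·0.055882/1.066794 = 0.12184.
Interval: 0.60994 ± 0.12184 → (0.4881, 0.7318).

(0.4881, 0.7318)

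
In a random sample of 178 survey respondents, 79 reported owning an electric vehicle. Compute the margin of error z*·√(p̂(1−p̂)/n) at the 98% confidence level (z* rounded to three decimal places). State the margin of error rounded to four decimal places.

Sample proportion p̂ = 79/178 = 0.44382.
SE = √(p̂(1−p̂)/n) = √(0.246844/178) = 0.037239.
For 98% confidence, z* = 2.326.
So ME = 0.0866.

ME = 0.0866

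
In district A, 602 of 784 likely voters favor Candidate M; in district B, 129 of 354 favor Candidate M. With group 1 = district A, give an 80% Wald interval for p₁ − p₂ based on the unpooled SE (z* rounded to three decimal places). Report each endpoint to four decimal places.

(0.3654, 0.4415)

p̂₁ = 602/784 = 0.76786, p̂₂ = 129/354 = 0.36441; p̂₁ − p̂₂ = 0.40345.
Unpooled SE = √(p̂₁(1−p̂₁)/n₁ + p̂₂(1−p̂₂)/n₂) = √(0.000227363 + 0.000654278) = 0.029692.
The 80% critical value is z* = 1.282. Margin = 1.282·0.029692 = 0.03807.
So the interval runs from 0.3654 to 0.4415.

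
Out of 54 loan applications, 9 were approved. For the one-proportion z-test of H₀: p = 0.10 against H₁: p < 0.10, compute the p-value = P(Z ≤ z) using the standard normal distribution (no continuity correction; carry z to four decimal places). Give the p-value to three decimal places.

With x = 9 successes in n = 54, p̂ = 0.16667.
Null standard error: √(0.10·0.90/54) = √0.001666667 = 0.040825.
z = (p̂ − p₀)/SE = (9/54 − 0.10)/0.040825 ≈ 1.6330.
p-value = P(Z ≤ z) with z = 1.6330 → 0.949.

p-value = 0.949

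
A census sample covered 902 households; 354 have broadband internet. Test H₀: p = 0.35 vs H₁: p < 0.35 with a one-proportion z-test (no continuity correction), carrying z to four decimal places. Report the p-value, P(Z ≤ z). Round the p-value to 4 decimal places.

p-value = 0.9962

Sample proportion p̂ = 354/902 = 0.39246.
Under H₀, SE = √(p₀(1−p₀)/n) = √(0.35·0.65/902) = √0.000252217 = 0.015881.
Test statistic (full precision, shown to 4 dp): z = (354/902 − 0.35)/SE₀ ≈ 2.6737.
From the standard normal, P(Z ≤ z) = 0.9962.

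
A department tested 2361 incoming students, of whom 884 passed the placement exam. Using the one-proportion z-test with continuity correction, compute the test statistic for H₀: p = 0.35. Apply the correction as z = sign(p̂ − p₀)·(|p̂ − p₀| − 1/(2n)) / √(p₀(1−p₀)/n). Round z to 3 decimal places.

z = 2.466

Sample proportion p̂ = 884/2361 = 0.37442. p̂ − p₀ = 0.024418.
Continuity correction 1/(2n) = 1/4722 = 0.000212.
Corrected numerator: |0.024418| − 0.000212 = 0.024206.
SE₀ = √(0.35·0.65/2361) = 0.009816.
z = +0.024206/0.009816 = 2.466.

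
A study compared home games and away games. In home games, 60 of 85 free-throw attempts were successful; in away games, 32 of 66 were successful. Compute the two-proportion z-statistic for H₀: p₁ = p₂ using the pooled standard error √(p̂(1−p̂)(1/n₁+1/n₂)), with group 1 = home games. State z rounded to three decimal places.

Sample proportions: p̂₁ = 60/85 = 0.70588 and p̂₂ = 32/66 = 0.48485.
Pooled p̂ = (60+32)/(85+66) = 92/151 = 0.60927.
SE = √[p̂(1−p̂)(1/n₁+1/n₂)] = √[0.60927·0.39073·(1/85+1/66)] ≈ 0.080048.
z = (p̂₁ − p̂₂)/SE = (0.70588 − 0.48485)/0.080048 = 0.22103/0.080048 = 2.761.

z = 2.761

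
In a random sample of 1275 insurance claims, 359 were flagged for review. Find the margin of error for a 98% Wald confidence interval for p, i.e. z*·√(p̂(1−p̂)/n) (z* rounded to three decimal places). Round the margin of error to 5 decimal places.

ME = 0.02930

p̂ = 359/1275 = 0.28157.
SE = √(p̂(1−p̂)/n) = √(0.202288/1275) = 0.012596.
For 98% confidence, z* = 2.326.
So ME = 0.02930.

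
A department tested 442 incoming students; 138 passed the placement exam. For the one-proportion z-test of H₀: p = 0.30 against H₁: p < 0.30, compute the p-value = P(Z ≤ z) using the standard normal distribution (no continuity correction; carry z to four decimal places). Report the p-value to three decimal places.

p-value = 0.712

p̂ = 138/442 = 0.31222.
Null standard error: √(0.30·0.70/442) = √0.000475113 = 0.021797.
Test statistic (full precision, shown to 4 dp): z = (138/442 − 0.30)/SE₀ ≈ 0.5605.
p-value = P(Z ≤ z) with z = 0.5605 → 0.712.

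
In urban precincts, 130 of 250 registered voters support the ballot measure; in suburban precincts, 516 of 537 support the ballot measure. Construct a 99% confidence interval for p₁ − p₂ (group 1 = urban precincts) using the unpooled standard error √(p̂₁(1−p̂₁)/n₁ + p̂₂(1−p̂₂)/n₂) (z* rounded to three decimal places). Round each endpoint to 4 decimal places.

p̂₁ = 130/250 = 0.52000, p̂₂ = 516/537 = 0.96089; p̂₁ − p̂₂ = -0.44089.
SE = √(0.000998400 + 0.000069976) = √0.001068376 = 0.032686.
z* = 2.576 at the 99% level. Margin = 2.576·0.032686 = 0.08420.
CI: -0.44089 ± 0.08420 = (-0.5251, -0.3567).

(-0.5251, -0.3567)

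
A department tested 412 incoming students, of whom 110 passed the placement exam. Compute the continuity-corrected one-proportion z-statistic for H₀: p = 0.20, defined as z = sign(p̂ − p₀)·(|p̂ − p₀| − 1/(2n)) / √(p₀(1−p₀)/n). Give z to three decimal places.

z = 3.338

With x = 110 successes in n = 412, p̂ = 0.26699. p̂ − p₀ = 0.066990.
1/(2n) = 0.001214.
Corrected numerator: |0.066990| − 0.001214 = 0.065776.
Under H₀, SE = √(p₀(1−p₀)/n) = √(0.20·0.80/412) = √0.000388350 = 0.019707.
z = +0.065776/0.019707 = 3.338.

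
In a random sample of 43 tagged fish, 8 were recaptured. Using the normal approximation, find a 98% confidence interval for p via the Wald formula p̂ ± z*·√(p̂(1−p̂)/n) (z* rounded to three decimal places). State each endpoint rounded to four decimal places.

With x = 8 successes in n = 43, p̂ = 0.18605.
SE = √(p̂(1−p̂)/n) = √(0.151433/43) = 0.059344.
For 98% confidence, z* = 2.326.
Margin = 2.326·0.059344 = 0.13803.
Interval: 0.18605 ± 0.13803 → (0.0480, 0.3241).

(0.0480, 0.3241)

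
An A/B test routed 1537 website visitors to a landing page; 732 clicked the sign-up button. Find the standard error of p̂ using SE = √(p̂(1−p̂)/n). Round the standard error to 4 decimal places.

SE = 0.0127

p̂ = 732/1537 = 0.47625.
p̂(1−p̂) = 0.47625·0.52375 = 0.249436.
SE = √(0.249436/1537) = √0.000162288 = 0.0127.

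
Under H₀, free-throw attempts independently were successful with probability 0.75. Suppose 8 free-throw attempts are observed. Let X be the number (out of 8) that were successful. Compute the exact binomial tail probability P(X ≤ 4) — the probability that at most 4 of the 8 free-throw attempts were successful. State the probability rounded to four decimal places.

X ~ Binomial(n=8, p=0.75).
P(X ≤ 4) = Σ_{j=0}^{4} C(8,j)·0.75^j·0.25^{8−j}.
= 0.000015 + 0.000366 + 0.003845 + 0.023071 + 0.086517 = 0.1138.

P = 0.1138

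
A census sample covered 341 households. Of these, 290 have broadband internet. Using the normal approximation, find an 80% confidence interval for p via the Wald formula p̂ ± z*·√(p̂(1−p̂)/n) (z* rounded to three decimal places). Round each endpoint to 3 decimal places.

With x = 290 successes in n = 341, p̂ = 0.85044.
SE(p̂) = √(0.85044·0.14956/341) = 0.019313.
z* = 1.282 at the 80% level.
Margin = 1.282·0.019313 = 0.02476.
Interval: 0.85044 ± 0.02476 → (0.826, 0.875).

(0.826, 0.875)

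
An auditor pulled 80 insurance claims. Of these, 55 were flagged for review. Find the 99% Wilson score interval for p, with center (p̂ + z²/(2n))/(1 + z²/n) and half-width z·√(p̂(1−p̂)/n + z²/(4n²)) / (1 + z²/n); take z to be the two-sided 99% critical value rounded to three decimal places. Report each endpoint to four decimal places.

(0.5441, 0.8022)

Here p̂ = 55/80 = 0.68750 and z = 2.576 (z² = 6.635776).
Denominator 1 + z²/n = 1 + 6.635776/80 = 1.082947.
Center = (0.68750 + 0.041474)/1.082947 = 0.67314.
Radicand: p̂(1−p̂)/n + z²/(4n²) = 0.002685547 + 0.000259210 = 0.002944757.
Half-width = 2.576·√0.002944757/1.082947 = 0.12908.
So the interval runs from 0.5441 to 0.8022.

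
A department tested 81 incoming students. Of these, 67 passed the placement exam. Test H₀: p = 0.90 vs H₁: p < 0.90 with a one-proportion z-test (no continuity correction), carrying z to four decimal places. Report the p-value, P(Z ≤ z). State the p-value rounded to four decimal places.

p-value = 0.0144

The sample proportion is 67/81 = 0.82716.
Under H₀, SE = √(p₀(1−p₀)/n) = √(0.90·0.10/81) = √0.001111111 = 0.033333.
z = (p̂ − p₀)/SE = (67/81 − 0.90)/0.033333 ≈ -2.1852.
From the standard normal, P(Z ≤ z) = 0.0144.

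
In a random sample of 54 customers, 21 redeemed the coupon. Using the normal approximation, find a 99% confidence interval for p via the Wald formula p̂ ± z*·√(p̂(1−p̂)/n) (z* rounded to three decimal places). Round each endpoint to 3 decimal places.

(0.218, 0.560)

The sample proportion is 21/54 = 0.38889.
SE(p̂) = √(0.38889·0.61111/54) = 0.066340.
z* = 2.576 at the 99% level.
Margin of error: 2.576 × 0.066340 = 0.17089.
Interval: 0.38889 ± 0.17089 → (0.218, 0.560).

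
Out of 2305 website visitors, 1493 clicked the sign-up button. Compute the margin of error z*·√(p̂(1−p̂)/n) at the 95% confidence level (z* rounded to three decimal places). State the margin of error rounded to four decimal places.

ME = 0.0195

p̂ = 1493/2305 = 0.64772.
Standard error of p̂: √(0.228178/2305) = √0.000098993 = 0.009950.
The 95% critical value is z* = 1.960.
So ME = 0.0195.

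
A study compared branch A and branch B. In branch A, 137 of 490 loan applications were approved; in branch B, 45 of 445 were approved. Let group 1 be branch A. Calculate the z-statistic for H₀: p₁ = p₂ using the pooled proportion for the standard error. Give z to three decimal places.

z = 6.884

Sample proportions: p̂₁ = 137/490 = 0.27959 and p̂₂ = 45/445 = 0.10112.
Pooling: p̂ = 182/935 = 0.19465.
Pooled SE = √[0.1567628·0.00428801] ≈ 0.025927.
z = 0.17847/0.025927 = 6.884.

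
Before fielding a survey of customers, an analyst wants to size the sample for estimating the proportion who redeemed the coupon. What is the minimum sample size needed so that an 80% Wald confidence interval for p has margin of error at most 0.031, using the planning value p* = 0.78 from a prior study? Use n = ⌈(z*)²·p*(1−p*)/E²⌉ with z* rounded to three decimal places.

n = 294

The 80% critical value is z* = 1.282.
p*(1−p*) = 0.78·0.22 = 0.1716.
Required n before rounding: 1.643524 × 0.1716 / 0.031² = 293.474.
Rounding up, n = 294.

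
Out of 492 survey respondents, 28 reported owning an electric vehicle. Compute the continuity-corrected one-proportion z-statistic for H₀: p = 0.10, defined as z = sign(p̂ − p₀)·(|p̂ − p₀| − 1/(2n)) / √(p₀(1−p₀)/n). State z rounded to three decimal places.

Sample proportion p̂ = 28/492 = 0.05691. p̂ − p₀ = -0.043089.
Continuity correction 1/(2n) = 1/984 = 0.001016.
Corrected numerator: |-0.043089| − 0.001016 = 0.042073.
Under H₀, SE = √(p₀(1−p₀)/n) = √(0.10·0.90/492) = √0.000182927 = 0.013525.
z = −0.042073/0.013525 = -3.111.

z = -3.111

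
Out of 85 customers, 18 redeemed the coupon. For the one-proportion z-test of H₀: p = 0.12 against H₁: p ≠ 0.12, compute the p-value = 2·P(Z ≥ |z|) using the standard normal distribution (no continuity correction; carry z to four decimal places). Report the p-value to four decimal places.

p-value = 0.0092

With x = 18 successes in n = 85, p̂ = 0.21176.
SE₀ = √(0.12·0.88/85) = 0.035247.
Test statistic (full precision, shown to 4 dp): z = (18/85 − 0.12)/SE₀ ≈ 2.6035.
p-value = 2·P(Z ≥ |z|) with z = 2.6035 → 0.0092.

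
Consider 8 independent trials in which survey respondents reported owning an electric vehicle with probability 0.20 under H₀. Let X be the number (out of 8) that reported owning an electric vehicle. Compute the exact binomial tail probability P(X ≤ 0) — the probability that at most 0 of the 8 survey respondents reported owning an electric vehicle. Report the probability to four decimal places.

X ~ Binomial(n=8, p=0.20).
P(X ≤ 0) = C(8,0)·0.20^0·0.80^8.
= 0.167772 = 0.1678.

P = 0.1678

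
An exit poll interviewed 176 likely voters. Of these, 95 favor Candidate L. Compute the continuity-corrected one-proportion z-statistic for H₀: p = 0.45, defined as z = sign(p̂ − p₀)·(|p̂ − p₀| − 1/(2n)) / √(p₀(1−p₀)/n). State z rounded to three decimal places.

z = 2.318

The sample proportion is 95/176 = 0.53977. p̂ − p₀ = 0.089773.
1/(2n) = 0.002841.
Corrected numerator: |0.089773| − 0.002841 = 0.086932.
Null standard error: √(0.45·0.55/176) = √0.001406250 = 0.037500.
z = (+)0.086932/0.037500 = 2.318.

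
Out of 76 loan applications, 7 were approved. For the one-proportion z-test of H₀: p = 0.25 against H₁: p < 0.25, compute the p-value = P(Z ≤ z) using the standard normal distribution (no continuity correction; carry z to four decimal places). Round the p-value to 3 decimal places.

With x = 7 successes in n = 76, p̂ = 0.09211.
SE₀ = √(0.25·0.75/76) = 0.049670.
Test statistic (full precision, shown to 4 dp): z = (7/76 − 0.25)/SE₀ ≈ -3.1789.
p-value = P(Z ≤ z) with z = -3.1789 → 0.001.

p-value = 0.001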